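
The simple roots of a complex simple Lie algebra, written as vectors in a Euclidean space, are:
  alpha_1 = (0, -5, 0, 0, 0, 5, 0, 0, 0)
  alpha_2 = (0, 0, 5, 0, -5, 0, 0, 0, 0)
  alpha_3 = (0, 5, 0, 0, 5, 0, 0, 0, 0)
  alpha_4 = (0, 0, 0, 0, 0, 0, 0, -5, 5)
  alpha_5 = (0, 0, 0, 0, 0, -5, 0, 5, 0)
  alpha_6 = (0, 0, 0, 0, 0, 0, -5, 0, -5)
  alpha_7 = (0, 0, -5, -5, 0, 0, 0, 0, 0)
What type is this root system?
Compute the Cartan integers a_ij = 2(alpha_i, alpha_j)/(alpha_j, alpha_j); the resulting 7x7 Cartan matrix is
[[2, 0, -1, 0, -1, 0, 0], [0, 2, -1, 0, 0, 0, -1], [-1, -1, 2, 0, 0, 0, 0], [0, 0, 0, 2, -1, -1, 0], [-1, 0, 0, -1, 2, 0, 0], [0, 0, 0, -1, 0, 2, 0], [0, -1, 0, 0, 0, 0, 2]].
All simple roots have the same length, so the diagram is simply laced. The associated Dynkin diagram is a chain of 7 nodes with single edges (A_7), so the type is A_7 (the algebra sl(8)).

type A_7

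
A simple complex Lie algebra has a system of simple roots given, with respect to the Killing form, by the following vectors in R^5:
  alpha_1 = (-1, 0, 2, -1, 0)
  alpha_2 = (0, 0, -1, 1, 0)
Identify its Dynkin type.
G_2

Compute the Cartan integers a_ij = 2(alpha_i, alpha_j)/(alpha_j, alpha_j); the resulting 2x2 Cartan matrix is
[[2, -3], [-1, 2]].
The roots have two lengths (squared-length ratio 3:1); the short ones are alpha_{2}. The associated Dynkin diagram is two nodes joined by a triple edge (G_2), so the type is G_2.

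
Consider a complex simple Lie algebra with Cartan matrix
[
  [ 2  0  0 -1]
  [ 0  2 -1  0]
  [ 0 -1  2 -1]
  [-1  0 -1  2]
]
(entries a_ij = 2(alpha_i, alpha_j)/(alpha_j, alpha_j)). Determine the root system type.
A_4

The matrix has rank 4 with 2's on the diagonal. Reading the off-diagonal entries as Dynkin edges (a single edge where a_ij = a_ji = -1; a double or triple edge where a_ij * a_ji = 2 or 3), the diagram is a chain of 4 nodes with single edges (A_4). One simple-root ordering that puts it in standard form is (alpha_1, alpha_4, alpha_3, alpha_2). So the algebra is type A_4, i.e. sl(5).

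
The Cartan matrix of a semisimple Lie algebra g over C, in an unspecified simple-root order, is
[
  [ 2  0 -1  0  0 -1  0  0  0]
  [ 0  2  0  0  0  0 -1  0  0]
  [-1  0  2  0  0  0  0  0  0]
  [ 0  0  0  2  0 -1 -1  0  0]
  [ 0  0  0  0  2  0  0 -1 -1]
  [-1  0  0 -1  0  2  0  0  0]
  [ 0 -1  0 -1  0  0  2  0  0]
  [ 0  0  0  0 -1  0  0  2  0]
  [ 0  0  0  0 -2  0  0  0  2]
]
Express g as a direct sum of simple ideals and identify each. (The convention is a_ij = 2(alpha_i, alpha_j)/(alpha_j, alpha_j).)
The diagram associated to this matrix has two connected components: the simple roots {alpha_1, alpha_2, alpha_3, alpha_4, alpha_6, alpha_7} form a chain of 6 nodes with single edges (A_6), and {alpha_5, alpha_8, alpha_9} form a chain of 3 nodes with a double edge at one end; the terminal node there is the unique long simple root (C_3). A semisimple Lie algebra decomposes uniquely as the direct sum of simple ideals, one per connected component of its Dynkin diagram, so g ≅ A_6 ⊕ C_3 (dimension 48 + 21 = 69).

A_6 + C_3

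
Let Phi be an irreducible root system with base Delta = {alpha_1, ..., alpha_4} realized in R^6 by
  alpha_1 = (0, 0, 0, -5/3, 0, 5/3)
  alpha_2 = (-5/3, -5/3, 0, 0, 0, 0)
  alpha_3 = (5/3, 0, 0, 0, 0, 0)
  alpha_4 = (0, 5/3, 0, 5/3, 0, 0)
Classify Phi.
type B_4

Compute the Cartan integers a_ij = 2(alpha_i, alpha_j)/(alpha_j, alpha_j); the resulting 4x4 Cartan matrix is
[[2, 0, 0, -1], [0, 2, -2, -1], [0, -1, 2, 0], [-1, -1, 0, 2]].
The roots have two lengths (squared-length ratio 2:1); the short ones are alpha_{3}. The associated Dynkin diagram is a chain of 4 nodes with a double edge at one end; the terminal node there is the unique short simple root (B_4), so the type is B_4 (the algebra so(9)).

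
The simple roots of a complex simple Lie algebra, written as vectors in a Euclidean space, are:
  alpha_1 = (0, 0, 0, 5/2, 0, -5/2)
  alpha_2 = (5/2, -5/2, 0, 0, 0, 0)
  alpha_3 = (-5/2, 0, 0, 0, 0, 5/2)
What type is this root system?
type A_3

Compute the Cartan integers a_ij = 2(alpha_i, alpha_j)/(alpha_j, alpha_j); the resulting 3x3 Cartan matrix is
[[2, 0, -1], [0, 2, -1], [-1, -1, 2]].
All simple roots have the same length, so the diagram is simply laced. The associated Dynkin diagram is a chain of 3 nodes with single edges (A_3), so the type is A_3 (the algebra sl(4)).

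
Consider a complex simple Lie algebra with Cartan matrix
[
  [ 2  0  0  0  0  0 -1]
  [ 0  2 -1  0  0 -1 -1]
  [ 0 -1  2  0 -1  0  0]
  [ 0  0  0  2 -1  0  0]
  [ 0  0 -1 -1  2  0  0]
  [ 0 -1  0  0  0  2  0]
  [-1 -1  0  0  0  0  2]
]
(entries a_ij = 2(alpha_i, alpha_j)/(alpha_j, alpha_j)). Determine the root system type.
The matrix has rank 7 with 2's on the diagonal. Reading the off-diagonal entries as Dynkin edges (a single edge where a_ij = a_ji = -1; a double or triple edge where a_ij * a_ji = 2 or 3), the diagram is a chain of 6 nodes with one extra node attached to the third node from one end (E_7). One simple-root ordering that puts it in standard form is (alpha_1, alpha_6, alpha_7, alpha_2, alpha_3, alpha_5, alpha_4). So the algebra is type E_7.

E_7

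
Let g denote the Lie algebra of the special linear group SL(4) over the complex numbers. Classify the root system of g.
A_3 (sl(4))

This is sl(4), which has dimension 4^2 - 1 = 15 and rank 4 - 1 = 3 (a Cartan subalgebra is the diagonal traceless matrices). In the classification of classical Lie algebras, the special linear algebra sl(n+1) has type A_n; here n = 3, so the Dynkin diagram is a chain of 3 nodes with single edges (A_3). Hence the type is A_3.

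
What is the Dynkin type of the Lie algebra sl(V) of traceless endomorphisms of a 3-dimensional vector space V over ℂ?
A_2 (sl(3))

This is sl(3), which has dimension 3^2 - 1 = 8 and rank 3 - 1 = 2 (a Cartan subalgebra is the diagonal traceless matrices). In the classification of classical Lie algebras, the special linear algebra sl(n+1) has type A_n; here n = 2, so the Dynkin diagram is a chain of 2 nodes with single edges (A_2). Hence the type is A_2.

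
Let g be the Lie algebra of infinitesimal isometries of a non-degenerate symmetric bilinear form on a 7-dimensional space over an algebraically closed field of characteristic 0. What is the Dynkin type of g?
This is so(7) with 7 odd, which has dimension 7(7-1)/2 = 21 and rank (7-1)/2 = 3. In the classification of classical Lie algebras, the orthogonal algebra so(2n+1) in an odd number of variables has type B_n; here n = 3, so the Dynkin diagram is a chain of 3 nodes with a double edge at one end; the terminal node there is the unique short simple root (B_3). Hence the type is B_3.

B3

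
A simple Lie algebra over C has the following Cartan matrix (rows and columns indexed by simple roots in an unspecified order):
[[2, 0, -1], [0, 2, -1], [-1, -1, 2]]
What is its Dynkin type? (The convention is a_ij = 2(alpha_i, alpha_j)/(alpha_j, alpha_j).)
The matrix has rank 3 with 2's on the diagonal. Reading the off-diagonal entries as Dynkin edges (a single edge where a_ij = a_ji = -1; a double or triple edge where a_ij * a_ji = 2 or 3), the diagram is a chain of 3 nodes with single edges (A_3). One simple-root ordering that puts it in standard form is (alpha_1, alpha_3, alpha_2). So the algebra is type A_3, i.e. sl(4).

A_3 (sl(4))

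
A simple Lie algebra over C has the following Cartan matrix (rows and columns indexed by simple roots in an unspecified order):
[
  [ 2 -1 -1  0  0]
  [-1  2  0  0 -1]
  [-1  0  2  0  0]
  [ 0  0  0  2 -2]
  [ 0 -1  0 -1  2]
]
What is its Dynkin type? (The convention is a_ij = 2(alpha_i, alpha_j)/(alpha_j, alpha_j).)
The matrix has rank 5 with 2's on the diagonal. Reading the off-diagonal entries as Dynkin edges (a single edge where a_ij = a_ji = -1; a double or triple edge where a_ij * a_ji = 2 or 3), the diagram is a chain of 5 nodes with a double edge at one end; the terminal node there is the unique long simple root (C_5). One simple-root ordering that puts it in standard form is (alpha_3, alpha_1, alpha_2, alpha_5, alpha_4). So the algebra is type C_5, i.e. sp(10).

C_5 (sp(10))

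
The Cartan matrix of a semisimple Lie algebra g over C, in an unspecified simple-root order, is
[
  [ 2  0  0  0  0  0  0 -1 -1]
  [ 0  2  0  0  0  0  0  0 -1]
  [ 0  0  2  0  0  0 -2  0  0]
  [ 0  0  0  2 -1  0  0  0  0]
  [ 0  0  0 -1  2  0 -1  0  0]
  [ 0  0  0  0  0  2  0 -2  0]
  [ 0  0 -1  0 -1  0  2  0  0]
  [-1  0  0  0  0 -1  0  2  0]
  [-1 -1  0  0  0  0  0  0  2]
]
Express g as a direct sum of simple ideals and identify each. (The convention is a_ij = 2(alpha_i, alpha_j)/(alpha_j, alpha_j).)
The diagram associated to this matrix has two connected components: the simple roots {alpha_3, alpha_4, alpha_5, alpha_7} form a chain of 4 nodes with a double edge at one end; the terminal node there is the unique long simple root (C_4), and {alpha_1, alpha_2, alpha_6, alpha_8, alpha_9} form a chain of 5 nodes with a double edge at one end; the terminal node there is the unique long simple root (C_5). A semisimple Lie algebra decomposes uniquely as the direct sum of simple ideals, one per connected component of its Dynkin diagram, so g ≅ C_4 ⊕ C_5 (dimension 36 + 55 = 91).

C4 + C5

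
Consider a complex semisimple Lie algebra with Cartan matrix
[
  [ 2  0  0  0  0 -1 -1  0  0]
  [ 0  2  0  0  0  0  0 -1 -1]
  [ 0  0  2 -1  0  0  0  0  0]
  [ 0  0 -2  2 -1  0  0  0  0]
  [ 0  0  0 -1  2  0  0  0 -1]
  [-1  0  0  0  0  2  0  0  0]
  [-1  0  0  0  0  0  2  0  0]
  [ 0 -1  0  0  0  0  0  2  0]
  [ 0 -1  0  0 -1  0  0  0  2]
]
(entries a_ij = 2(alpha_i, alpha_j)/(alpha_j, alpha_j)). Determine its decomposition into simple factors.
The diagram associated to this matrix has two connected components: the simple roots {alpha_1, alpha_6, alpha_7} form a chain of 3 nodes with single edges (A_3), and {alpha_2, alpha_3, alpha_4, alpha_5, alpha_8, alpha_9} form a chain of 6 nodes with a double edge at one end; the terminal node there is the unique short simple root (B_6). A semisimple Lie algebra decomposes uniquely as the direct sum of simple ideals, one per connected component of its Dynkin diagram, so g ≅ A_3 ⊕ B_6 (dimension 15 + 78 = 93).

A_3 + B_6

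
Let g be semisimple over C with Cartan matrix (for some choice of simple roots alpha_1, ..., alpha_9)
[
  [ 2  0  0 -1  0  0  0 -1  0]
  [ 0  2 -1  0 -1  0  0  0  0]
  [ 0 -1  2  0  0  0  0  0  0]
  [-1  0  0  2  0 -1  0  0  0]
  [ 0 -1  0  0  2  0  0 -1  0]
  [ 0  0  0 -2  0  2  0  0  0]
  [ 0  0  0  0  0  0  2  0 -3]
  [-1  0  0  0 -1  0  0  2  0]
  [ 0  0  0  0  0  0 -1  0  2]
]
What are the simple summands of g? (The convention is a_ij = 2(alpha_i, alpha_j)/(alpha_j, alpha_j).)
type C_7 ⊕ type G_2

The diagram associated to this matrix has two connected components: the simple roots {alpha_1, alpha_2, alpha_3, alpha_4, alpha_5, alpha_6, alpha_8} form a chain of 7 nodes with a double edge at one end; the terminal node there is the unique long simple root (C_7), and {alpha_7, alpha_9} form two nodes joined by a triple edge (G_2). A semisimple Lie algebra decomposes uniquely as the direct sum of simple ideals, one per connected component of its Dynkin diagram, so g ≅ C_7 ⊕ G_2 (dimension 105 + 14 = 119).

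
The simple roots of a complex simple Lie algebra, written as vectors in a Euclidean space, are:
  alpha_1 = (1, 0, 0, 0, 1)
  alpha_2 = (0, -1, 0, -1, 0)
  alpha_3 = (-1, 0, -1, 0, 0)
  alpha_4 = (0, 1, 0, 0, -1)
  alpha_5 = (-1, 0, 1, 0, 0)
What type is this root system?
D5

Compute the Cartan integers a_ij = 2(alpha_i, alpha_j)/(alpha_j, alpha_j); the resulting 5x5 Cartan matrix is
[[2, 0, -1, -1, -1], [0, 2, 0, -1, 0], [-1, 0, 2, 0, 0], [-1, -1, 0, 2, 0], [-1, 0, 0, 0, 2]].
All simple roots have the same length, so the diagram is simply laced. The associated Dynkin diagram is a chain of 3 nodes with a fork of two nodes at one end (D_5), so the type is D_5 (the algebra so(10)).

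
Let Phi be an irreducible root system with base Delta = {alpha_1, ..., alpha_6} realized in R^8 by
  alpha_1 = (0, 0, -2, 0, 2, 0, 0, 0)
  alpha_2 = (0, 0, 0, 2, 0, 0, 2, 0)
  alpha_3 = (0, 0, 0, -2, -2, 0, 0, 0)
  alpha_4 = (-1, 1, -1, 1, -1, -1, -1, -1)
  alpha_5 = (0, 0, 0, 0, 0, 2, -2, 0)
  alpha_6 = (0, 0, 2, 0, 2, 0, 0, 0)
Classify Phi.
Compute the Cartan integers a_ij = 2(alpha_i, alpha_j)/(alpha_j, alpha_j); the resulting 6x6 Cartan matrix is
[[2, 0, -1, 0, 0, 0], [0, 2, -1, 0, -1, 0], [-1, -1, 2, 0, 0, -1], [0, 0, 0, 2, 0, -1], [0, -1, 0, 0, 2, 0], [0, 0, -1, -1, 0, 2]].
All simple roots have the same length, so the diagram is simply laced. The associated Dynkin diagram is a chain of 5 nodes with one extra node attached to the third node from one end (E_6), so the type is E_6.

E_6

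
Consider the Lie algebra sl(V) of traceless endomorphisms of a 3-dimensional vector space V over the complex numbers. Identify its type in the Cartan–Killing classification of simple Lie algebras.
This is sl(3), which has dimension 3^2 - 1 = 8 and rank 3 - 1 = 2 (a Cartan subalgebra is the diagonal traceless matrices). In the classification of classical Lie algebras, the special linear algebra sl(n+1) has type A_n; here n = 2, so the Dynkin diagram is a chain of 2 nodes with single edges (A_2). Hence the type is A_2.

A_2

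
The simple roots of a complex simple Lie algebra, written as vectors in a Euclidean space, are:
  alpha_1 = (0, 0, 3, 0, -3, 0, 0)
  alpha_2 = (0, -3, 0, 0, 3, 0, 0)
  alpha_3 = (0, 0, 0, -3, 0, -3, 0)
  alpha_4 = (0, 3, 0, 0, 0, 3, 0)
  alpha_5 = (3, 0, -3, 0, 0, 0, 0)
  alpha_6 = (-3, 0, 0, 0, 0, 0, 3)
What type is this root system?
Compute the Cartan integers a_ij = 2(alpha_i, alpha_j)/(alpha_j, alpha_j); the resulting 6x6 Cartan matrix is
[[2, -1, 0, 0, -1, 0], [-1, 2, 0, -1, 0, 0], [0, 0, 2, -1, 0, 0], [0, -1, -1, 2, 0, 0], [-1, 0, 0, 0, 2, -1], [0, 0, 0, 0, -1, 2]].
All simple roots have the same length, so the diagram is simply laced. The associated Dynkin diagram is a chain of 6 nodes with single edges (A_6), so the type is A_6 (the algebra sl(7)).

A6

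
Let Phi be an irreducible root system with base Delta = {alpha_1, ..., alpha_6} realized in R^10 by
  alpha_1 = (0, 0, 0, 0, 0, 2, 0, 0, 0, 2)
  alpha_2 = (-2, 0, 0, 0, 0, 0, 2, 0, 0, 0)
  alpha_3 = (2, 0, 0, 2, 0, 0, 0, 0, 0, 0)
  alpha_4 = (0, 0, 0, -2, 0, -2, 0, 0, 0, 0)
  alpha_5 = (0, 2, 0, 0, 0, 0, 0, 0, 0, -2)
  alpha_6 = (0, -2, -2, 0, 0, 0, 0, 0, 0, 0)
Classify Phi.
type A_6

Compute the Cartan integers a_ij = 2(alpha_i, alpha_j)/(alpha_j, alpha_j); the resulting 6x6 Cartan matrix is
[[2, 0, 0, -1, -1, 0], [0, 2, -1, 0, 0, 0], [0, -1, 2, -1, 0, 0], [-1, 0, -1, 2, 0, 0], [-1, 0, 0, 0, 2, -1], [0, 0, 0, 0, -1, 2]].
All simple roots have the same length, so the diagram is simply laced. The associated Dynkin diagram is a chain of 6 nodes with single edges (A_6), so the type is A_6 (the algebra sl(7)).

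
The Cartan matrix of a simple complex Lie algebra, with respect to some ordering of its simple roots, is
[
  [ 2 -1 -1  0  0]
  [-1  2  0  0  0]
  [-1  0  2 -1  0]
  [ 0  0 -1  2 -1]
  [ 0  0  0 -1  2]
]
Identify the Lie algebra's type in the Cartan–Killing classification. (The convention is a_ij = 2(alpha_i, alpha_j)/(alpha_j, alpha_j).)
The matrix has rank 5 with 2's on the diagonal. Reading the off-diagonal entries as Dynkin edges (a single edge where a_ij = a_ji = -1; a double or triple edge where a_ij * a_ji = 2 or 3), the diagram is a chain of 5 nodes with single edges (A_5). One simple-root ordering that puts it in standard form is (alpha_5, alpha_4, alpha_3, alpha_1, alpha_2). So the algebra is type A_5, i.e. sl(6).

A_5 (sl(6))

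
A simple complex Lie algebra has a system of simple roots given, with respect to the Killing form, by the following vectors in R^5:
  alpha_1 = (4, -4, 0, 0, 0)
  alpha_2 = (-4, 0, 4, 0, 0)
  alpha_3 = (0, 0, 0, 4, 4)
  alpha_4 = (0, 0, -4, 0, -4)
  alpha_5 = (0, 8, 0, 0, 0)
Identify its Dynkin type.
Compute the Cartan integers a_ij = 2(alpha_i, alpha_j)/(alpha_j, alpha_j); the resulting 5x5 Cartan matrix is
[[2, -1, 0, 0, -1], [-1, 2, 0, -1, 0], [0, 0, 2, -1, 0], [0, -1, -1, 2, 0], [-2, 0, 0, 0, 2]].
The roots have two lengths (squared-length ratio 2:1); the short ones are alpha_{1,2,3,4}. The associated Dynkin diagram is a chain of 5 nodes with a double edge at one end; the terminal node there is the unique long simple root (C_5), so the type is C_5 (the algebra sp(10)).

type C_5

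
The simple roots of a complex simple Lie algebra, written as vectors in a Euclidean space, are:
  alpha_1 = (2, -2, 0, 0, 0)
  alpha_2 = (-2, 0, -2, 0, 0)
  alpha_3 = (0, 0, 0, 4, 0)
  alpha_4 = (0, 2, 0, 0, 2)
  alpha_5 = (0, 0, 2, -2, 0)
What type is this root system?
Compute the Cartan integers a_ij = 2(alpha_i, alpha_j)/(alpha_j, alpha_j); the resulting 5x5 Cartan matrix is
[[2, -1, 0, -1, 0], [-1, 2, 0, 0, -1], [0, 0, 2, 0, -2], [-1, 0, 0, 2, 0], [0, -1, -1, 0, 2]].
The roots have two lengths (squared-length ratio 2:1); the short ones are alpha_{1,2,4,5}. The associated Dynkin diagram is a chain of 5 nodes with a double edge at one end; the terminal node there is the unique long simple root (C_5), so the type is C_5 (the algebra sp(10)).

C_5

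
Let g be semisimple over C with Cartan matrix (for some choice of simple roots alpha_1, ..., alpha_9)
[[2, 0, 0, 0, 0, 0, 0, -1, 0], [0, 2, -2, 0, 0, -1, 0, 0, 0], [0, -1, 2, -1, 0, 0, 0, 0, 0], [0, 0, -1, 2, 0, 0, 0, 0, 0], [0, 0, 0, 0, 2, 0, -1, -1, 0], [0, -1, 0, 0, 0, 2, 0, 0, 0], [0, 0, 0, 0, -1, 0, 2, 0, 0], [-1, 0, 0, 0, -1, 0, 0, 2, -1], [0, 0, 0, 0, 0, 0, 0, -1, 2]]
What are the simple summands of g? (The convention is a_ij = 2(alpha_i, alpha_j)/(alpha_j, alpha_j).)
The diagram associated to this matrix has two connected components: the simple roots {alpha_1, alpha_5, alpha_7, alpha_8, alpha_9} form a chain of 3 nodes with a fork of two nodes at one end (D_5), and {alpha_2, alpha_3, alpha_4, alpha_6} form a chain of 4 nodes with a double edge between the middle two (F_4). A semisimple Lie algebra decomposes uniquely as the direct sum of simple ideals, one per connected component of its Dynkin diagram, so g ≅ D_5 ⊕ F_4 (dimension 45 + 52 = 97).

D5 + F4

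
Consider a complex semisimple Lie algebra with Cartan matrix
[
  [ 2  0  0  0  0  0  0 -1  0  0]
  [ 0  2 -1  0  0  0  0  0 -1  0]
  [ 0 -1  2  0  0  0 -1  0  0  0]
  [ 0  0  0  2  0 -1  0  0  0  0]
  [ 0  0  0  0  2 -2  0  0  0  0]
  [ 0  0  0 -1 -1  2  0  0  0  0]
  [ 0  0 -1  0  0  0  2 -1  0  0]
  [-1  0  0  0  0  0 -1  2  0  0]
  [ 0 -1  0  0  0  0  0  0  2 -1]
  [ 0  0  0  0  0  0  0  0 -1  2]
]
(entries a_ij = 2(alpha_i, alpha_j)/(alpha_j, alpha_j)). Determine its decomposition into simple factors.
A_7 ⊕ C_3

The diagram associated to this matrix has two connected components: the simple roots {alpha_1, alpha_2, alpha_3, alpha_7, alpha_8, alpha_9, alpha_10} form a chain of 7 nodes with single edges (A_7), and {alpha_4, alpha_5, alpha_6} form a chain of 3 nodes with a double edge at one end; the terminal node there is the unique long simple root (C_3). A semisimple Lie algebra decomposes uniquely as the direct sum of simple ideals, one per connected component of its Dynkin diagram, so g ≅ A_7 ⊕ C_3 (dimension 63 + 21 = 84).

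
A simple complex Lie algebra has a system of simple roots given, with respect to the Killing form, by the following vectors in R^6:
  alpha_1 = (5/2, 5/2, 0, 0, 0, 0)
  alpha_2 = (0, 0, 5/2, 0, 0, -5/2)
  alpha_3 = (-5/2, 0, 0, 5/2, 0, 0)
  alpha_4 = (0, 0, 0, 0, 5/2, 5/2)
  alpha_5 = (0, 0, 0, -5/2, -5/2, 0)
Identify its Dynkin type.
A_5

Compute the Cartan integers a_ij = 2(alpha_i, alpha_j)/(alpha_j, alpha_j); the resulting 5x5 Cartan matrix is
[[2, 0, -1, 0, 0], [0, 2, 0, -1, 0], [-1, 0, 2, 0, -1], [0, -1, 0, 2, -1], [0, 0, -1, -1, 2]].
All simple roots have the same length, so the diagram is simply laced. The associated Dynkin diagram is a chain of 5 nodes with single edges (A_5), so the type is A_5 (the algebra sl(6)).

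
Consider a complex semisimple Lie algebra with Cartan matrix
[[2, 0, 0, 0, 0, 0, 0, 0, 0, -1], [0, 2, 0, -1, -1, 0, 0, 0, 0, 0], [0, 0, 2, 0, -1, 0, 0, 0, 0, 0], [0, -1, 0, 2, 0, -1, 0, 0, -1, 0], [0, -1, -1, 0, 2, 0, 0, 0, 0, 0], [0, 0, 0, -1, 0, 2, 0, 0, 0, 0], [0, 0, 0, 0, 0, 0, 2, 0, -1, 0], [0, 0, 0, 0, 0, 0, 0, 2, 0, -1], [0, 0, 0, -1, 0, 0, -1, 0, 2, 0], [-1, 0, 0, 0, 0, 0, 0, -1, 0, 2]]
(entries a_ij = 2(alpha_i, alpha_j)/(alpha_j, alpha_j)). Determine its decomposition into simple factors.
A_3 + E_7

The diagram associated to this matrix has two connected components: the simple roots {alpha_1, alpha_8, alpha_10} form a chain of 3 nodes with single edges (A_3), and {alpha_2, alpha_3, alpha_4, alpha_5, alpha_6, alpha_7, alpha_9} form a chain of 6 nodes with one extra node attached to the third node from one end (E_7). A semisimple Lie algebra decomposes uniquely as the direct sum of simple ideals, one per connected component of its Dynkin diagram, so g ≅ A_3 ⊕ E_7 (dimension 15 + 133 = 148).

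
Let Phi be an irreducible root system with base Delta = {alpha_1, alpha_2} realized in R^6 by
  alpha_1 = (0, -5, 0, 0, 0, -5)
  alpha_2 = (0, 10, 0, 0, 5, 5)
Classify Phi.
G_2

Compute the Cartan integers a_ij = 2(alpha_i, alpha_j)/(alpha_j, alpha_j); the resulting 2x2 Cartan matrix is
[[2, -1], [-3, 2]].
The roots have two lengths (squared-length ratio 3:1); the short ones are alpha_{1}. The associated Dynkin diagram is two nodes joined by a triple edge (G_2), so the type is G_2.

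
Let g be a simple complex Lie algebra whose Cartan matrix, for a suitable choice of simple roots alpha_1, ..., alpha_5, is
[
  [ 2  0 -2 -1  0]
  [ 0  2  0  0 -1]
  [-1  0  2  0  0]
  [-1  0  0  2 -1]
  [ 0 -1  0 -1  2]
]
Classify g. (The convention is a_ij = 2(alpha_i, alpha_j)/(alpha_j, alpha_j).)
The matrix has rank 5 with 2's on the diagonal. Reading the off-diagonal entries as Dynkin edges (a single edge where a_ij = a_ji = -1; a double or triple edge where a_ij * a_ji = 2 or 3), the diagram is a chain of 5 nodes with a double edge at one end; the terminal node there is the unique short simple root (B_5). One simple-root ordering that puts it in standard form is (alpha_2, alpha_5, alpha_4, alpha_1, alpha_3). So the algebra is type B_5, i.e. so(11).

type B_5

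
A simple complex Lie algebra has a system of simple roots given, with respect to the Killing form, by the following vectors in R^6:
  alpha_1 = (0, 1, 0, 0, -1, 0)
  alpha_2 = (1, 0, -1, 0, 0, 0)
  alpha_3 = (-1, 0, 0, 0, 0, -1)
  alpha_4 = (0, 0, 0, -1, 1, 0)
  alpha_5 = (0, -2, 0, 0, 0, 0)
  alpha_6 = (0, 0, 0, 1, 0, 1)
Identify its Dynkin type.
type C_6

Compute the Cartan integers a_ij = 2(alpha_i, alpha_j)/(alpha_j, alpha_j); the resulting 6x6 Cartan matrix is
[[2, 0, 0, -1, -1, 0], [0, 2, -1, 0, 0, 0], [0, -1, 2, 0, 0, -1], [-1, 0, 0, 2, 0, -1], [-2, 0, 0, 0, 2, 0], [0, 0, -1, -1, 0, 2]].
The roots have two lengths (squared-length ratio 2:1); the short ones are alpha_{1,2,3,4,6}. The associated Dynkin diagram is a chain of 6 nodes with a double edge at one end; the terminal node there is the unique long simple root (C_6), so the type is C_6 (the algebra sp(12)).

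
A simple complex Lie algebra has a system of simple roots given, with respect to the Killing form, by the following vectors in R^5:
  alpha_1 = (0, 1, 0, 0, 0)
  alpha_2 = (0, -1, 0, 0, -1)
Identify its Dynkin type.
B_2 (so(5))

Compute the Cartan integers a_ij = 2(alpha_i, alpha_j)/(alpha_j, alpha_j); the resulting 2x2 Cartan matrix is
[[2, -1], [-2, 2]].
The roots have two lengths (squared-length ratio 2:1); the short ones are alpha_{1}. The associated Dynkin diagram is a chain of 2 nodes with a double edge at one end; the terminal node there is the unique short simple root (B_2), so the type is B_2 (the algebra so(5)).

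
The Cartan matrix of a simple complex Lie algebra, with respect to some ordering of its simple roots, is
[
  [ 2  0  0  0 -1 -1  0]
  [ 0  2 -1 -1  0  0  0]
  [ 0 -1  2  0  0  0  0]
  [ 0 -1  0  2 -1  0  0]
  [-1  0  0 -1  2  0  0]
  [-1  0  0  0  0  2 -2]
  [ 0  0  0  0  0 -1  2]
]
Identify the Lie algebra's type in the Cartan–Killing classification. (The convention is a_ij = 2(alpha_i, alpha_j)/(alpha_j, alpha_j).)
B_7

The matrix has rank 7 with 2's on the diagonal. Reading the off-diagonal entries as Dynkin edges (a single edge where a_ij = a_ji = -1; a double or triple edge where a_ij * a_ji = 2 or 3), the diagram is a chain of 7 nodes with a double edge at one end; the terminal node there is the unique short simple root (B_7). One simple-root ordering that puts it in standard form is (alpha_3, alpha_2, alpha_4, alpha_5, alpha_1, alpha_6, alpha_7). So the algebra is type B_7, i.e. so(15).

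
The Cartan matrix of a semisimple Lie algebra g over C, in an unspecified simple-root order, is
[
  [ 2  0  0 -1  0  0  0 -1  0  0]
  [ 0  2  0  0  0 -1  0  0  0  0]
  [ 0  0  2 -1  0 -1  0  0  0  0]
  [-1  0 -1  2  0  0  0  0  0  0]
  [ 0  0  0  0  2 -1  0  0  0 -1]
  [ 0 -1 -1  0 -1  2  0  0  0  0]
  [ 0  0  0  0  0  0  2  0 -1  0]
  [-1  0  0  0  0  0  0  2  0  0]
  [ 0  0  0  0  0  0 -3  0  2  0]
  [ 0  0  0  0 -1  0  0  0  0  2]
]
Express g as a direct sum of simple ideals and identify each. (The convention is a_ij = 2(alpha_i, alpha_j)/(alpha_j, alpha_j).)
type E_8 + type G_2

The diagram associated to this matrix has two connected components: the simple roots {alpha_1, alpha_2, alpha_3, alpha_4, alpha_5, alpha_6, alpha_8, alpha_10} form a chain of 7 nodes with one extra node attached to the third node from one end (E_8), and {alpha_7, alpha_9} form two nodes joined by a triple edge (G_2). A semisimple Lie algebra decomposes uniquely as the direct sum of simple ideals, one per connected component of its Dynkin diagram, so g ≅ E_8 ⊕ G_2 (dimension 248 + 14 = 262).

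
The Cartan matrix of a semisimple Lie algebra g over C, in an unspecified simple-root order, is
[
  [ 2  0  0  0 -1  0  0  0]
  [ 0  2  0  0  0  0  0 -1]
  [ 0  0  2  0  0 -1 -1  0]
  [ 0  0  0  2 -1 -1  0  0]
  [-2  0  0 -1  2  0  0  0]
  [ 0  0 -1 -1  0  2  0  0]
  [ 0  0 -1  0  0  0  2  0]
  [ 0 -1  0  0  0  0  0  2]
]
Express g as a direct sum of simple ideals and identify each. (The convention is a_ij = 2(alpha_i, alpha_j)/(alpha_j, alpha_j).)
The diagram associated to this matrix has two connected components: the simple roots {alpha_2, alpha_8} form a chain of 2 nodes with single edges (A_2), and {alpha_1, alpha_3, alpha_4, alpha_5, alpha_6, alpha_7} form a chain of 6 nodes with a double edge at one end; the terminal node there is the unique short simple root (B_6). A semisimple Lie algebra decomposes uniquely as the direct sum of simple ideals, one per connected component of its Dynkin diagram, so g ≅ A_2 ⊕ B_6 (dimension 8 + 78 = 86).

A2 ⊕ B6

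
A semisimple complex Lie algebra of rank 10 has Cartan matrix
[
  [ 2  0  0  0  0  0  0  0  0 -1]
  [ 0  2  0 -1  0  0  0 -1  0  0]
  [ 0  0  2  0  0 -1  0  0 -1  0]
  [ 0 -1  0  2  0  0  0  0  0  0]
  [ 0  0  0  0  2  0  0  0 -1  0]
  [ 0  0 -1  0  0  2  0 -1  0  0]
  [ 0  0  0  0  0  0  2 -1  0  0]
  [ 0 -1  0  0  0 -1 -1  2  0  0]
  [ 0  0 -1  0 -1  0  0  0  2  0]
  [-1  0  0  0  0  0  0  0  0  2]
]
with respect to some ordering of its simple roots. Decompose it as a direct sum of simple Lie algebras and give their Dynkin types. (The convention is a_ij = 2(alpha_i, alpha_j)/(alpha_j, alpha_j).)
The diagram associated to this matrix has two connected components: the simple roots {alpha_1, alpha_10} form a chain of 2 nodes with single edges (A_2), and {alpha_2, alpha_3, alpha_4, alpha_5, alpha_6, alpha_7, alpha_8, alpha_9} form a chain of 7 nodes with one extra node attached to the third node from one end (E_8). A semisimple Lie algebra decomposes uniquely as the direct sum of simple ideals, one per connected component of its Dynkin diagram, so g ≅ A_2 ⊕ E_8 (dimension 8 + 248 = 256).

type A_2 + type E_8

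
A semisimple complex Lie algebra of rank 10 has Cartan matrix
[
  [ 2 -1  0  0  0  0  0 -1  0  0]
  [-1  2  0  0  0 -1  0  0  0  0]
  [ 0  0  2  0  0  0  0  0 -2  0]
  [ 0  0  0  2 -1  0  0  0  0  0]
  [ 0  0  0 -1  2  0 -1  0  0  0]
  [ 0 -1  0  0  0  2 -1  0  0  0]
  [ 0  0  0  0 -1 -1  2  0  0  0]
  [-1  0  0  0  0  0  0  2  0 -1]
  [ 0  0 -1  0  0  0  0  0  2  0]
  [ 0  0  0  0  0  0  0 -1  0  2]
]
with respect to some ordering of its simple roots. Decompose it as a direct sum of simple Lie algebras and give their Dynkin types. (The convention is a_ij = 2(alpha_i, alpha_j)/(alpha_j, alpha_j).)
A8 ⊕ B2

The diagram associated to this matrix has two connected components: the simple roots {alpha_1, alpha_2, alpha_4, alpha_5, alpha_6, alpha_7, alpha_8, alpha_10} form a chain of 8 nodes with single edges (A_8), and {alpha_3, alpha_9} form a chain of 2 nodes with a double edge at one end; the terminal node there is the unique short simple root (B_2). A semisimple Lie algebra decomposes uniquely as the direct sum of simple ideals, one per connected component of its Dynkin diagram, so g ≅ A_8 ⊕ B_2 (dimension 80 + 10 = 90).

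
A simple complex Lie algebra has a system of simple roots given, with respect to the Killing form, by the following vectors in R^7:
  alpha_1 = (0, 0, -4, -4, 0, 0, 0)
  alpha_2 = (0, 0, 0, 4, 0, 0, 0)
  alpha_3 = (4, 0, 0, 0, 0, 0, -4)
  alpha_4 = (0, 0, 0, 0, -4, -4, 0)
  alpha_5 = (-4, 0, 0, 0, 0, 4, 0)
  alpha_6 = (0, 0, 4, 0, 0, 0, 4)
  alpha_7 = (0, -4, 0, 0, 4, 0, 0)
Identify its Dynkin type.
Compute the Cartan integers a_ij = 2(alpha_i, alpha_j)/(alpha_j, alpha_j); the resulting 7x7 Cartan matrix is
[[2, -2, 0, 0, 0, -1, 0], [-1, 2, 0, 0, 0, 0, 0], [0, 0, 2, 0, -1, -1, 0], [0, 0, 0, 2, -1, 0, -1], [0, 0, -1, -1, 2, 0, 0], [-1, 0, -1, 0, 0, 2, 0], [0, 0, 0, -1, 0, 0, 2]].
The roots have two lengths (squared-length ratio 2:1); the short ones are alpha_{2}. The associated Dynkin diagram is a chain of 7 nodes with a double edge at one end; the terminal node there is the unique short simple root (B_7), so the type is B_7 (the algebra so(15)).

type B_7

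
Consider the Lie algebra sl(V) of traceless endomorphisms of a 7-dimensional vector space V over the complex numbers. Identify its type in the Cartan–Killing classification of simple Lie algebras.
A_6

This is sl(7), which has dimension 7^2 - 1 = 48 and rank 7 - 1 = 6 (a Cartan subalgebra is the diagonal traceless matrices). In the classification of classical Lie algebras, the special linear algebra sl(n+1) has type A_n; here n = 6, so the Dynkin diagram is a chain of 6 nodes with single edges (A_6). Hence the type is A_6.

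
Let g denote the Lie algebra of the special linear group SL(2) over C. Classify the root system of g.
This is sl(2), which has dimension 2^2 - 1 = 3 and rank 2 - 1 = 1 (a Cartan subalgebra is the diagonal traceless matrices). In the classification of classical Lie algebras, the special linear algebra sl(n+1) has type A_n; here n = 1, so the Dynkin diagram is a chain of 1 nodes with single edges (A_1). Hence the type is A_1.

A_1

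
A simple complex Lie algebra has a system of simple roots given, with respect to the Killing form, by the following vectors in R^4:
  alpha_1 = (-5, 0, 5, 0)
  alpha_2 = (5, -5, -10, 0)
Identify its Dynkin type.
Compute the Cartan integers a_ij = 2(alpha_i, alpha_j)/(alpha_j, alpha_j); the resulting 2x2 Cartan matrix is
[[2, -1], [-3, 2]].
The roots have two lengths (squared-length ratio 3:1); the short ones are alpha_{1}. The associated Dynkin diagram is two nodes joined by a triple edge (G_2), so the type is G_2.

G_2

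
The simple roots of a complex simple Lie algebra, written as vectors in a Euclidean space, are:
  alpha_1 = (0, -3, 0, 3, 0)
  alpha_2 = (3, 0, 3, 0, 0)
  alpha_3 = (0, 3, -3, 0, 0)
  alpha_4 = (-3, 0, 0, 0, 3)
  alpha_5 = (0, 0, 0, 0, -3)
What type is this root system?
B_5 (so(11))

Compute the Cartan integers a_ij = 2(alpha_i, alpha_j)/(alpha_j, alpha_j); the resulting 5x5 Cartan matrix is
[[2, 0, -1, 0, 0], [0, 2, -1, -1, 0], [-1, -1, 2, 0, 0], [0, -1, 0, 2, -2], [0, 0, 0, -1, 2]].
The roots have two lengths (squared-length ratio 2:1); the short ones are alpha_{5}. The associated Dynkin diagram is a chain of 5 nodes with a double edge at one end; the terminal node there is the unique short simple root (B_5), so the type is B_5 (the algebra so(11)).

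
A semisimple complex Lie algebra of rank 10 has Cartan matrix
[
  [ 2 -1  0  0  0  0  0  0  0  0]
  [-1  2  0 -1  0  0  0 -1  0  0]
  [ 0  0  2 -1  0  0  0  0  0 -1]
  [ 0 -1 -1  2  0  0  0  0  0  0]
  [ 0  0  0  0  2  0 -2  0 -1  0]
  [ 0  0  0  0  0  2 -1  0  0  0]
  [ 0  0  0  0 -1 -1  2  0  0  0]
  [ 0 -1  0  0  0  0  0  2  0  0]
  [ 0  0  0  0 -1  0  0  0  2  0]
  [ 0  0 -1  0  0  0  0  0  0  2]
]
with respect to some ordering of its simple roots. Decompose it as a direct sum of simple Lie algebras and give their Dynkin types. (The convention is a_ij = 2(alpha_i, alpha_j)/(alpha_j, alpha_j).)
type D_6 + type F_4

The diagram associated to this matrix has two connected components: the simple roots {alpha_1, alpha_2, alpha_3, alpha_4, alpha_8, alpha_10} form a chain of 4 nodes with a fork of two nodes at one end (D_6), and {alpha_5, alpha_6, alpha_7, alpha_9} form a chain of 4 nodes with a double edge between the middle two (F_4). A semisimple Lie algebra decomposes uniquely as the direct sum of simple ideals, one per connected component of its Dynkin diagram, so g ≅ D_6 ⊕ F_4 (dimension 66 + 52 = 118).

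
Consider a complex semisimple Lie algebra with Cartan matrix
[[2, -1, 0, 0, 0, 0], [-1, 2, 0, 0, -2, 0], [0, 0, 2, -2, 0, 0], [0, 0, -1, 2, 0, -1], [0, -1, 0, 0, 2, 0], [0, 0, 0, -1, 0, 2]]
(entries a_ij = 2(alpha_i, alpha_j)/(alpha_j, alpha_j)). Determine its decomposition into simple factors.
The diagram associated to this matrix has two connected components: the simple roots {alpha_1, alpha_2, alpha_5} form a chain of 3 nodes with a double edge at one end; the terminal node there is the unique short simple root (B_3), and {alpha_3, alpha_4, alpha_6} form a chain of 3 nodes with a double edge at one end; the terminal node there is the unique long simple root (C_3). A semisimple Lie algebra decomposes uniquely as the direct sum of simple ideals, one per connected component of its Dynkin diagram, so g ≅ B_3 ⊕ C_3 (dimension 21 + 21 = 42).

type B_3 ⊕ type C_3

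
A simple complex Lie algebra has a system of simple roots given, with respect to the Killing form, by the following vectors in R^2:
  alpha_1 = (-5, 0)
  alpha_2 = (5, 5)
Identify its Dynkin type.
Compute the Cartan integers a_ij = 2(alpha_i, alpha_j)/(alpha_j, alpha_j); the resulting 2x2 Cartan matrix is
[[2, -1], [-2, 2]].
The roots have two lengths (squared-length ratio 2:1); the short ones are alpha_{1}. The associated Dynkin diagram is a chain of 2 nodes with a double edge at one end; the terminal node there is the unique short simple root (B_2), so the type is B_2 (the algebra so(5)).

type B_2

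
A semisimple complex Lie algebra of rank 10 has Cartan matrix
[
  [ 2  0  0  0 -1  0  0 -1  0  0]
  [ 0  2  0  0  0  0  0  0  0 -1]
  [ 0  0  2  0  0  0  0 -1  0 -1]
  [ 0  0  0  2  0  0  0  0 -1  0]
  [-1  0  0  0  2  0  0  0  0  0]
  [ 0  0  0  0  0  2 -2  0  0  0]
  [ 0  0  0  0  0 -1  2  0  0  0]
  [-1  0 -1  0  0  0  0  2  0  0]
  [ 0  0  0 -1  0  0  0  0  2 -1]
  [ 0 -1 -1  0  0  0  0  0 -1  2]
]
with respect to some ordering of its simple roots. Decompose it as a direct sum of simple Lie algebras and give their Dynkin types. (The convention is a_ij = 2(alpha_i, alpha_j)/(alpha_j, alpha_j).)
The diagram associated to this matrix has two connected components: the simple roots {alpha_6, alpha_7} form a chain of 2 nodes with a double edge at one end; the terminal node there is the unique short simple root (B_2), and {alpha_1, alpha_2, alpha_3, alpha_4, alpha_5, alpha_8, alpha_9, alpha_10} form a chain of 7 nodes with one extra node attached to the third node from one end (E_8). A semisimple Lie algebra decomposes uniquely as the direct sum of simple ideals, one per connected component of its Dynkin diagram, so g ≅ B_2 ⊕ E_8 (dimension 10 + 248 = 258).

type B_2 ⊕ type E_8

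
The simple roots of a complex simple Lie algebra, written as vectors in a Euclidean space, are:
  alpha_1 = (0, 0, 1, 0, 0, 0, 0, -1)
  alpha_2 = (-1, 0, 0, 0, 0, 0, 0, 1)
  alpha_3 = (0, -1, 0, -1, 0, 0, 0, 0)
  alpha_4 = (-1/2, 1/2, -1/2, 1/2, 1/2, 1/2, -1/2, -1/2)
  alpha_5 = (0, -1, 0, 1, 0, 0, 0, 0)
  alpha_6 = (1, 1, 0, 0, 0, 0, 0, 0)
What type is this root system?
Compute the Cartan integers a_ij = 2(alpha_i, alpha_j)/(alpha_j, alpha_j); the resulting 6x6 Cartan matrix is
[[2, -1, 0, 0, 0, 0], [-1, 2, 0, 0, 0, -1], [0, 0, 2, -1, 0, -1], [0, 0, -1, 2, 0, 0], [0, 0, 0, 0, 2, -1], [0, -1, -1, 0, -1, 2]].
All simple roots have the same length, so the diagram is simply laced. The associated Dynkin diagram is a chain of 5 nodes with one extra node attached to the third node from one end (E_6), so the type is E_6.

type E_6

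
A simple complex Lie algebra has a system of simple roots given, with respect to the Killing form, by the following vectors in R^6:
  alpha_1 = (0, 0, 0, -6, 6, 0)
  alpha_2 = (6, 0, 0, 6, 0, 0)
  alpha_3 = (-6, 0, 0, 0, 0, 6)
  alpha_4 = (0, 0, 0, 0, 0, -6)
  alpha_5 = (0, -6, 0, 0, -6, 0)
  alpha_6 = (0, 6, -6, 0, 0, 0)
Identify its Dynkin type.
Compute the Cartan integers a_ij = 2(alpha_i, alpha_j)/(alpha_j, alpha_j); the resulting 6x6 Cartan matrix is
[[2, -1, 0, 0, -1, 0], [-1, 2, -1, 0, 0, 0], [0, -1, 2, -2, 0, 0], [0, 0, -1, 2, 0, 0], [-1, 0, 0, 0, 2, -1], [0, 0, 0, 0, -1, 2]].
The roots have two lengths (squared-length ratio 2:1); the short ones are alpha_{4}. The associated Dynkin diagram is a chain of 6 nodes with a double edge at one end; the terminal node there is the unique short simple root (B_6), so the type is B_6 (the algebra so(13)).

type B_6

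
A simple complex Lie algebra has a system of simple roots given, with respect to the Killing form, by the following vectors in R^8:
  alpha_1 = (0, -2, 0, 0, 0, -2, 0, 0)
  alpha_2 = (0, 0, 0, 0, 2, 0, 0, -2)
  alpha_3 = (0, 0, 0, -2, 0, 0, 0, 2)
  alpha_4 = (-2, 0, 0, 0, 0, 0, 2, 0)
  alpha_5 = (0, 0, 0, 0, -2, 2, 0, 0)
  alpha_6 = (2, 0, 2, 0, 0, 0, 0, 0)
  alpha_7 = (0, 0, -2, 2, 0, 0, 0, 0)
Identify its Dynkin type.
Compute the Cartan integers a_ij = 2(alpha_i, alpha_j)/(alpha_j, alpha_j); the resulting 7x7 Cartan matrix is
[[2, 0, 0, 0, -1, 0, 0], [0, 2, -1, 0, -1, 0, 0], [0, -1, 2, 0, 0, 0, -1], [0, 0, 0, 2, 0, -1, 0], [-1, -1, 0, 0, 2, 0, 0], [0, 0, 0, -1, 0, 2, -1], [0, 0, -1, 0, 0, -1, 2]].
All simple roots have the same length, so the diagram is simply laced. The associated Dynkin diagram is a chain of 7 nodes with single edges (A_7), so the type is A_7 (the algebra sl(8)).

A_7 (sl(8))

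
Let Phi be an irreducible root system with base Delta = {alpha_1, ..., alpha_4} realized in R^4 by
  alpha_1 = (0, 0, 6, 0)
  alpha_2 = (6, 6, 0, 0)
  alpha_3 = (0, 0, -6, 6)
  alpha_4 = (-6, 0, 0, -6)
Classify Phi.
Compute the Cartan integers a_ij = 2(alpha_i, alpha_j)/(alpha_j, alpha_j); the resulting 4x4 Cartan matrix is
[[2, 0, -1, 0], [0, 2, 0, -1], [-2, 0, 2, -1], [0, -1, -1, 2]].
The roots have two lengths (squared-length ratio 2:1); the short ones are alpha_{1}. The associated Dynkin diagram is a chain of 4 nodes with a double edge at one end; the terminal node there is the unique short simple root (B_4), so the type is B_4 (the algebra so(9)).

B_4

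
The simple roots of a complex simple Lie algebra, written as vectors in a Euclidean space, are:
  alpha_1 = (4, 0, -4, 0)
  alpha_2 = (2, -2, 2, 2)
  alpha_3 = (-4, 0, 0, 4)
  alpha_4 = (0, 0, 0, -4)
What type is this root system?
Compute the Cartan integers a_ij = 2(alpha_i, alpha_j)/(alpha_j, alpha_j); the resulting 4x4 Cartan matrix is
[[2, 0, -1, 0], [0, 2, 0, -1], [-1, 0, 2, -2], [0, -1, -1, 2]].
The roots have two lengths (squared-length ratio 2:1); the short ones are alpha_{2,4}. The associated Dynkin diagram is a chain of 4 nodes with a double edge between the middle two (F_4), so the type is F_4.

F_4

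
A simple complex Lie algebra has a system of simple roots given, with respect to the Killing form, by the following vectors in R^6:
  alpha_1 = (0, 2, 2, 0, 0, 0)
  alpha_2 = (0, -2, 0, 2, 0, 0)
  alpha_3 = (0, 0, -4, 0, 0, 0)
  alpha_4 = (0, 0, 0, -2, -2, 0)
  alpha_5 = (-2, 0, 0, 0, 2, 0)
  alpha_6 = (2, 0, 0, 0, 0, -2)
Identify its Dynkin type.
Compute the Cartan integers a_ij = 2(alpha_i, alpha_j)/(alpha_j, alpha_j); the resulting 6x6 Cartan matrix is
[[2, -1, -1, 0, 0, 0], [-1, 2, 0, -1, 0, 0], [-2, 0, 2, 0, 0, 0], [0, -1, 0, 2, -1, 0], [0, 0, 0, -1, 2, -1], [0, 0, 0, 0, -1, 2]].
The roots have two lengths (squared-length ratio 2:1); the short ones are alpha_{1,2,4,5,6}. The associated Dynkin diagram is a chain of 6 nodes with a double edge at one end; the terminal node there is the unique long simple root (C_6), so the type is C_6 (the algebra sp(12)).

C6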